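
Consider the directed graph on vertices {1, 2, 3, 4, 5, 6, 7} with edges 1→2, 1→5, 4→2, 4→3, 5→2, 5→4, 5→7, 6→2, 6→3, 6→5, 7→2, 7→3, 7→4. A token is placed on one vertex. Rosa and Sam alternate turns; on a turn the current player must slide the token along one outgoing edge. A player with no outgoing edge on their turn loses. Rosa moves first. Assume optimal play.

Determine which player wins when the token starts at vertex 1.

Classify positions by backward induction: terminal positions (no move available) are L. From any other position, the mover wins iff some move reaches an L.
Every edge goes from a vertex to one that appears earlier in the order 3, 2, 4, 7, 5, 1, 6, so processing vertices in that order labels each vertex after all of its successors.
3: no outgoing edge → L
2: no outgoing edge → L
4: →2(L), so W
7: →2(L), so W
5: →2(L), so W
1: →2(L), so W
6: →2(L), so W
From 1 Rosa can move to 2, reaching an L position.

Rosa wins.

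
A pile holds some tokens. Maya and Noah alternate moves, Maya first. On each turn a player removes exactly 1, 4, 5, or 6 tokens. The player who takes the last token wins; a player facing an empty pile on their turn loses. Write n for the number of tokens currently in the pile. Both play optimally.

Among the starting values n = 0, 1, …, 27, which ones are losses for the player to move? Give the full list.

Work bottom-up. With no move the player to move loses. Otherwise the position is W if at least one move leads to an L position for the opponent, and L if every move leads to a W.
n=0: no move → L
n=1: W (go to 0, an L position)
n=2: L (sole option 1(W) is W)
n=3: W (go to 2, an L position)
n=4: W (go to 0, an L position)
n=5: W (go to 0, an L position)
n=6: W (go to 2, an L position)
n=7: W (go to 2, an L position)
n=8: W (go to 2, an L position)
n=9: L (options 8(W), 5(W), 4(W), 3(W) are all W)
n=10: W (go to 9, an L position)
n=11: L (options 10(W), 7(W), 6(W), 5(W) are all W)
n=12: W (go to 11, an L position)
n=13: W (go to 9, an L position)
n=14: W (go to 9, an L position)
n=15: W (go to 11, an L position)
n=16: W (go to 11, an L position)
n=17: W (go to 11, an L position)
n=18: L (options 17(W), 14(W), 13(W), 12(W) are all W)
n=19: W (go to 18, an L position)
n=20: L (options 19(W), 16(W), 15(W), 14(W) are all W)
n=21: W (go to 20, an L position)
n=22: W (go to 18, an L position)
n=23: W (go to 18, an L position)
n=24: W (go to 20, an L position)
n=25: W (go to 20, an L position)
n=26: W (go to 20, an L position)
n=27: L (options 26(W), 23(W), 22(W), 21(W) are all W)
The losing starting values of n are exactly the entries labelled L in this table (7 of them).

0, 2, 9, 11, 18, 20, 27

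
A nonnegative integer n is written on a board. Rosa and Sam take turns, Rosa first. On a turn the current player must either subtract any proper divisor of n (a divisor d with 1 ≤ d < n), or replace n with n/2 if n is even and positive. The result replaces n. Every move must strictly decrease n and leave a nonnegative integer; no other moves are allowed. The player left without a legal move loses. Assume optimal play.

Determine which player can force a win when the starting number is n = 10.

Rosa wins.

Work bottom-up. With no move the player to move loses. Otherwise the position is W if at least one move leads to an L position for the opponent, and L if every move leads to a W.
n=0: no move → L
n=1: no move → L
n=2: →1(L), so W
n=3: →2(W) only, which is W, so L
n=4: →3(L), so W
n=5: →4(W) only, which is W, so L
n=6: →3(L), so W
n=7: →6(W) only, which is W, so L
n=8: →7(L), so W
n=9: →6(W), 8(W) — all W, so L
n=10: →5(L), so W
The starting position 10 is W: Rosa should move to 5, handing over an L position.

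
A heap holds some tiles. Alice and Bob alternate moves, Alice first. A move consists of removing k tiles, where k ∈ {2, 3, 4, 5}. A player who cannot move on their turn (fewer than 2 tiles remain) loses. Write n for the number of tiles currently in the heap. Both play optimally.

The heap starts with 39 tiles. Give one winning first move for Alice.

Remove 3, leaving 36.

Work bottom-up. With no move the player to move loses. Otherwise the position is W if at least one move leads to an L position for the opponent, and L if every move leads to a W.
n=0: no move → L
n=1: no move → L
n=2: can move to 0, which is L ⇒ W
n=3: can move to 1, which is L ⇒ W
n=4: can move to 1, which is L ⇒ W
n=5: can move to 1, which is L ⇒ W
n=6: can move to 1, which is L ⇒ W
n=7: moves to 5(W), 4(W), 3(W), 2(W); every one is W ⇒ L
n=8: moves to 6(W), 5(W), 4(W), 3(W); every one is W ⇒ L
n=9: can move to 7, which is L ⇒ W
n=10: can move to 8, which is L ⇒ W
n=11: can move to 8, which is L ⇒ W
n=12: can move to 8, which is L ⇒ W
n=13: can move to 8, which is L ⇒ W
n=14: moves to 12(W), 11(W), 10(W), 9(W); every one is W ⇒ L
n=15: moves to 13(W), 12(W), 11(W), 10(W); every one is W ⇒ L
n=16: can move to 14, which is L ⇒ W
n=17: can move to 15, which is L ⇒ W
n=18: can move to 15, which is L ⇒ W
n=19: can move to 15, which is L ⇒ W
n=20: can move to 15, which is L ⇒ W
n=21: moves to 19(W), 18(W), 17(W), 16(W); every one is W ⇒ L
n=22: moves to 20(W), 19(W), 18(W), 17(W); every one is W ⇒ L
n=23: can move to 21, which is L ⇒ W
n=24: can move to 22, which is L ⇒ W
n=25: can move to 22, which is L ⇒ W
n=26: can move to 22, which is L ⇒ W
n=27: can move to 22, which is L ⇒ W
n=28: moves to 26(W), 25(W), 24(W), 23(W); every one is W ⇒ L
n=29: moves to 27(W), 26(W), 25(W), 24(W); every one is W ⇒ L
n=30: can move to 28, which is L ⇒ W
n=31: can move to 29, which is L ⇒ W
n=32: can move to 29, which is L ⇒ W
n=33: can move to 29, which is L ⇒ W
n=34: can move to 29, which is L ⇒ W
n=35: moves to 33(W), 32(W), 31(W), 30(W); every one is W ⇒ L
n=36: moves to 34(W), 33(W), 32(W), 31(W); every one is W ⇒ L
n=37: can move to 35, which is L ⇒ W
n=38: can move to 36, which is L ⇒ W
n=39: can move to 36, which is L ⇒ W
From 39, the L positions reachable in one move are: 36, 35. Any move reaching one of these is winning.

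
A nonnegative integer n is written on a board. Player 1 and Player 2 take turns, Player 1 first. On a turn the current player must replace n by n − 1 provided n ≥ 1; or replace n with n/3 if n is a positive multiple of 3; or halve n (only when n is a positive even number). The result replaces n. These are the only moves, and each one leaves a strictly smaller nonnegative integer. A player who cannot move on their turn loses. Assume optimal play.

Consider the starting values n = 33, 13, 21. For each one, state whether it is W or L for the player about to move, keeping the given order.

Use the standard recursion: the mover loses at a terminal position; elsewhere, the mover wins exactly when some move hands the opponent an L position.
n=0: no move → L
n=1: W (go to 0, an L position)
n=2: L (sole option 1(W) is W)
n=3: W (go to 2, an L position)
n=4: W (go to 2, an L position)
n=5: L (sole option 4(W) is W)
n=6: W (go to 2, an L position)
n=7: L (sole option 6(W) is W)
n=8: W (go to 7, an L position)
n=9: L (options 3(W), 8(W) are all W)
n=10: W (go to 5, an L position)
n=11: L (sole option 10(W) is W)
n=12: W (go to 11, an L position)
n=13: L (sole option 12(W) is W)
n=14: W (go to 7, an L position)
n=15: W (go to 5, an L position)
n=16: L (options 8(W), 15(W) are all W)
n=17: W (go to 16, an L position)
n=18: W (go to 9, an L position)
n=19: L (sole option 18(W) is W)
n=20: W (go to 19, an L position)
n=21: W (go to 7, an L position)
n=22: W (go to 11, an L position)
n=23: L (sole option 22(W) is W)
n=24: W (go to 23, an L position)
n=25: L (sole option 24(W) is W)
n=26: W (go to 13, an L position)
n=27: W (go to 9, an L position)
n=28: L (options 14(W), 27(W) are all W)
n=29: W (go to 28, an L position)
n=30: L (options 10(W), 15(W), 29(W) are all W)
n=31: W (go to 30, an L position)
n=32: W (go to 16, an L position)
n=33: W (go to 11, an L position)

33: W, 13: L, 21: W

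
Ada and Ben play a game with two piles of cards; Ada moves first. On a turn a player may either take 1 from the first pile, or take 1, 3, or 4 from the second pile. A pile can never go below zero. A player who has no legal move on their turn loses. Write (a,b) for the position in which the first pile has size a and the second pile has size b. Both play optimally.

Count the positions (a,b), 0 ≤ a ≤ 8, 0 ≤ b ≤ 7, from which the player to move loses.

23

Compute win/loss labels from the base case upward. A position with no move is L. Any other position is W if it can reach an L in one move, else L.
Every move lowers a or b (never raises either), so fill the grid row by row in increasing a, and left to right within a row: each cell's successors are then already labelled.
      b=0  b=1  b=2  b=3  b=4  b=5  b=6  b=7
a=0:    L    W    L    W    W    W    W    L
a=1:    W    L    W    L    W    W    W    W
a=2:    L    W    L    W    W    W    W    L
a=3:    W    L    W    L    W    W    W    W
a=4:    L    W    L    W    W    W    W    L
a=5:    W    L    W    L    W    W    W    W
a=6:    L    W    L    W    W    W    W    L
a=7:    W    L    W    L    W    W    W    W
a=8:    L    W    L    W    W    W    W    L
Cells with no legal move (terminal, hence L): (0,0).
The remaining L cells, each justified by listing all of its moves:
(0,2): →(0,1)(W) only, which is W, so L
(0,7): →(0,6)(W), (0,4)(W), (0,3)(W) — all W, so L
(1,1): →(0,1)(W), (1,0)(W) — all W, so L
(1,3): →(0,3)(W), (1,2)(W), (1,0)(W) — all W, so L
(2,0): →(1,0)(W) only, which is W, so L
(2,2): →(1,2)(W), (2,1)(W) — all W, so L
(2,7): →(1,7)(W), (2,6)(W), (2,4)(W), (2,3)(W) — all W, so L
(3,1): →(2,1)(W), (3,0)(W) — all W, so L
(3,3): →(2,3)(W), (3,2)(W), (3,0)(W) — all W, so L
(4,0): →(3,0)(W) only, which is W, so L
(4,2): →(3,2)(W), (4,1)(W) — all W, so L
(4,7): →(3,7)(W), (4,6)(W), (4,4)(W), (4,3)(W) — all W, so L
(5,1): →(4,1)(W), (5,0)(W) — all W, so L
(5,3): →(4,3)(W), (5,2)(W), (5,0)(W) — all W, so L
(6,0): →(5,0)(W) only, which is W, so L
(6,2): →(5,2)(W), (6,1)(W) — all W, so L
(6,7): →(5,7)(W), (6,6)(W), (6,4)(W), (6,3)(W) — all W, so L
(7,1): →(6,1)(W), (7,0)(W) — all W, so L
(7,3): →(6,3)(W), (7,2)(W), (7,0)(W) — all W, so L
(8,0): →(7,0)(W) only, which is W, so L
(8,2): →(7,2)(W), (8,1)(W) — all W, so L
(8,7): →(7,7)(W), (8,6)(W), (8,4)(W), (8,3)(W) — all W, so L
Every other cell has at least one move into one of the L cells above, so it is W.
L cells per row: a=0: 3, a=1: 2, a=2: 3, a=3: 2, a=4: 3, a=5: 2, a=6: 3, a=7: 2, a=8: 3; total 23.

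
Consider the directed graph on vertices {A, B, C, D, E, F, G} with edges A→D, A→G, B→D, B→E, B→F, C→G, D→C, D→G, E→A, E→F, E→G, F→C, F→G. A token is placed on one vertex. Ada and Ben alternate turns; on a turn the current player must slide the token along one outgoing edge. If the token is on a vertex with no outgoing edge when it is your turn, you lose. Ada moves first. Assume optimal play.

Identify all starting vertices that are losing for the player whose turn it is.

Classify positions by backward induction: terminal positions (no move available) are L. From any other position, the mover wins iff some move reaches an L.
Every edge goes from a vertex to one that appears earlier in the order G, C, D, A, F, E, B, so processing vertices in that order labels each vertex after all of its successors.
G: no outgoing edge → L
C: reaches L-position G → W
D: reaches L-position G → W
A: reaches L-position G → W
F: reaches L-position G → W
E: reaches L-position G → W
B: only reaches E(W), F(W), D(W), all W → L
The losing starting vertices are exactly the entries labelled L in this table (2 of them).

B, G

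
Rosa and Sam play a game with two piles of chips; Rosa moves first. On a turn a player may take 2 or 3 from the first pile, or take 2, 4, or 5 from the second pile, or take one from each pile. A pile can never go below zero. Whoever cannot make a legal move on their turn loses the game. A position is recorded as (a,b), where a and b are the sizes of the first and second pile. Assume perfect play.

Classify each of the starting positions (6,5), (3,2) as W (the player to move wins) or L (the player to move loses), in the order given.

Positions with no move are L. A position that does have a move is losing for the player to move precisely when every available move leads to a winning position for the opponent. Fill in the labels:
No move ever increases a pile, so every position that can arise here has a ≤ 6 and b ≤ 5; it is enough to label the cells with 0 ≤ a ≤ 6 and 0 ≤ b ≤ 5.
Every move lowers a or b (never raises either), so fill the grid row by row in increasing a, and left to right within a row: each cell's successors are then already labelled.
      b=0  b=1  b=2  b=3  b=4  b=5
a=0:    L    L    W    W    W    W
a=1:    L    W    W    L    W    W
a=2:    W    W    L    L    W    W
a=3:    W    W    L    W    W    L
a=4:    W    L    W    W    L    W
a=5:    L    L    W    W    W    W
a=6:    L    W    W    L    W    W
Cells with no legal move (terminal, hence L): (0,0), (0,1), (1,0).
The remaining L cells, each justified by listing all of its moves:
(1,3): →(1,1)(W), (0,2)(W) — all W, so L
(2,2): →(0,2)(W), (2,0)(W), (1,1)(W) — all W, so L
(2,3): →(0,3)(W), (2,1)(W), (1,2)(W) — all W, so L
(3,2): →(1,2)(W), (0,2)(W), (3,0)(W), (2,1)(W) — all W, so L
(3,5): →(1,5)(W), (0,5)(W), (3,3)(W), (3,1)(W), (3,0)(W), (2,4)(W) — all W, so L
(4,1): →(2,1)(W), (1,1)(W), (3,0)(W) — all W, so L
(4,4): →(2,4)(W), (1,4)(W), (4,2)(W), (4,0)(W), (3,3)(W) — all W, so L
(5,0): →(3,0)(W), (2,0)(W) — all W, so L
(5,1): →(3,1)(W), (2,1)(W), (4,0)(W) — all W, so L
(6,0): →(4,0)(W), (3,0)(W) — all W, so L
(6,3): →(4,3)(W), (3,3)(W), (6,1)(W), (5,2)(W) — all W, so L
Every other cell has at least one move into one of the L cells above, so it is W.
(6,5): the move to (3,5) reaches an L cell, so W
(3,2): one of the L cells justified above, so L

(6,5): W, (3,2): L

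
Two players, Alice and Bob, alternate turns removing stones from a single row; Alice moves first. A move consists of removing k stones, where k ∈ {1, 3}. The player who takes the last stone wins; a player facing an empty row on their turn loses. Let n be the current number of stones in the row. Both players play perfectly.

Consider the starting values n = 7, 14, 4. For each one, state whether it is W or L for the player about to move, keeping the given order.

Positions with no move are L. A position that does have a move is losing for the player to move precisely when every available move leads to a winning position for the opponent. Fill in the labels:
n=0: no move → L
n=1: can move to 0, which is L ⇒ W
n=2: the only move is to 1(W), a W ⇒ L
n=3: can move to 2, which is L ⇒ W
n=4: moves to 3(W), 1(W); every one is W ⇒ L
n=5: can move to 4, which is L ⇒ W
n=6: moves to 5(W), 3(W); every one is W ⇒ L
n=7: can move to 6, which is L ⇒ W
n=8: moves to 7(W), 5(W); every one is W ⇒ L
n=9: can move to 8, which is L ⇒ W
n=10: moves to 9(W), 7(W); every one is W ⇒ L
n=11: can move to 10, which is L ⇒ W
n=12: moves to 11(W), 9(W); every one is W ⇒ L
n=13: can move to 12, which is L ⇒ W
n=14: moves to 13(W), 11(W); every one is W ⇒ L

7: W, 14: L, 4: L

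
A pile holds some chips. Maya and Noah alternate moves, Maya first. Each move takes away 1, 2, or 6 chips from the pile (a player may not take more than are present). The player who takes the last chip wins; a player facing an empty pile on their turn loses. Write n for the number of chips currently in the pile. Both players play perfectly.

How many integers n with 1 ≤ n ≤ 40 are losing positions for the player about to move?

Positions with no move are L. A position that does have a move is losing for the player to move precisely when every available move leads to a winning position for the opponent. Fill in the labels:
n=0: no move → L
n=1: W (go to 0, an L position)
n=2: W (go to 0, an L position)
n=3: L (options 2(W), 1(W) are all W)
n=4: W (go to 3, an L position)
n=5: W (go to 3, an L position)
n=6: W (go to 0, an L position)
n=7: L (options 6(W), 5(W), 1(W) are all W)
n=8: W (go to 7, an L position)
n=9: W (go to 7, an L position)
n=10: L (options 9(W), 8(W), 4(W) are all W)
n=11: W (go to 10, an L position)
n=12: W (go to 10, an L position)
n=13: W (go to 7, an L position)
n=14: L (options 13(W), 12(W), 8(W) are all W)
n=15: W (go to 14, an L position)
n=16: W (go to 14, an L position)
n=17: L (options 16(W), 15(W), 11(W) are all W)
n=18: W (go to 17, an L position)
n=19: W (go to 17, an L position)
n=20: W (go to 14, an L position)
n=21: L (options 20(W), 19(W), 15(W) are all W)
n=22: W (go to 21, an L position)
n=23: W (go to 21, an L position)
n=24: L (options 23(W), 22(W), 18(W) are all W)
n=25: W (go to 24, an L position)
n=26: W (go to 24, an L position)
n=27: W (go to 21, an L position)
n=28: L (options 27(W), 26(W), 22(W) are all W)
n=29: W (go to 28, an L position)
n=30: W (go to 28, an L position)
n=31: L (options 30(W), 29(W), 25(W) are all W)
n=32: W (go to 31, an L position)
n=33: W (go to 31, an L position)
n=34: W (go to 28, an L position)
n=35: L (options 34(W), 33(W), 29(W) are all W)
n=36: W (go to 35, an L position)
n=37: W (go to 35, an L position)
n=38: L (options 37(W), 36(W), 32(W) are all W)
n=39: W (go to 38, an L position)
n=40: W (go to 38, an L position)
L entries with 1 ≤ n ≤ 40 (n=0 is outside the asked range and is not counted): n = 3, 7, 10, 14, 17, 21, 24, 28, 31, 35, 38; that makes 11.

11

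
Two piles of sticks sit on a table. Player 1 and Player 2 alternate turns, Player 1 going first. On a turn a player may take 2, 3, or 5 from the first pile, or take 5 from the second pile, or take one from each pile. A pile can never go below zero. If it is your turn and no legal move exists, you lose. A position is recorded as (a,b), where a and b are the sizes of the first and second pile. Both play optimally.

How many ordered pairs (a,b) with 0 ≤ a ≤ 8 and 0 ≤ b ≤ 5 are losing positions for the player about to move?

17

Classify positions by backward induction: terminal positions (no move available) are L. From any other position, the mover wins iff some move reaches an L.
Every move lowers a or b (never raises either), so fill the grid row by row in increasing a, and left to right within a row: each cell's successors are then already labelled.
      b=0  b=1  b=2  b=3  b=4  b=5
a=0:    L    L    L    L    L    W
a=1:    L    W    W    W    W    W
a=2:    W    W    W    W    W    L
a=3:    W    W    W    W    W    L
a=4:    W    L    L    L    L    W
a=5:    W    W    W    W    W    W
a=6:    W    W    W    W    W    W
a=7:    L    W    W    W    W    W
a=8:    L    W    L    L    L    W
Cells with no legal move (terminal, hence L): (0,0), (0,1), (0,2), (0,3), (0,4), (1,0).
The remaining L cells, each justified by listing all of its moves:
(2,5): L (options (0,5)(W), (2,0)(W), (1,4)(W) are all W)
(3,5): L (options (1,5)(W), (0,5)(W), (3,0)(W), (2,4)(W) are all W)
(4,1): L (options (2,1)(W), (1,1)(W), (3,0)(W) are all W)
(4,2): L (options (2,2)(W), (1,2)(W), (3,1)(W) are all W)
(4,3): L (options (2,3)(W), (1,3)(W), (3,2)(W) are all W)
(4,4): L (options (2,4)(W), (1,4)(W), (3,3)(W) are all W)
(7,0): L (options (5,0)(W), (4,0)(W), (2,0)(W) are all W)
(8,0): L (options (6,0)(W), (5,0)(W), (3,0)(W) are all W)
(8,2): L (options (6,2)(W), (5,2)(W), (3,2)(W), (7,1)(W) are all W)
(8,3): L (options (6,3)(W), (5,3)(W), (3,3)(W), (7,2)(W) are all W)
(8,4): L (options (6,4)(W), (5,4)(W), (3,4)(W), (7,3)(W) are all W)
Every other cell has at least one move into one of the L cells above, so it is W.
L cells per row: a=0: 5, a=1: 1, a=2: 1, a=3: 1, a=4: 4, a=5: 0, a=6: 0, a=7: 1, a=8: 4; total 17.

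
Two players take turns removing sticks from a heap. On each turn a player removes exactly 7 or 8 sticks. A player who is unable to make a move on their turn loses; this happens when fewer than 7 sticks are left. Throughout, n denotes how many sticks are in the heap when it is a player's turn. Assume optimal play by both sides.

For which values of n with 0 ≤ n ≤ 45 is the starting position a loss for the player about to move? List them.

Use the standard recursion: the mover loses at a terminal position; elsewhere, the mover wins exactly when some move hands the opponent an L position.
n=0: no move → L
n=1: no move → L
n=2: no move → L
n=3: no move → L
n=4: no move → L
n=5: no move → L
n=6: no move → L
n=7: →0(L), so W
n=8: →1(L), so W
n=9: →2(L), so W
n=10: →3(L), so W
n=11: →4(L), so W
n=12: →5(L), so W
n=13: →6(L), so W
n=14: →6(L), so W
n=15: →8(W), 7(W) — all W, so L
n=16: →9(W), 8(W) — all W, so L
n=17: →10(W), 9(W) — all W, so L
n=18: →11(W), 10(W) — all W, so L
n=19: →12(W), 11(W) — all W, so L
n=20: →13(W), 12(W) — all W, so L
n=21: →14(W), 13(W) — all W, so L
n=22: →15(L), so W
n=23: →16(L), so W
n=24: →17(L), so W
n=25: →18(L), so W
n=26: →19(L), so W
n=27: →20(L), so W
n=28: →21(L), so W
n=29: →21(L), so W
n=30: →23(W), 22(W) — all W, so L
n=31: →24(W), 23(W) — all W, so L
n=32: →25(W), 24(W) — all W, so L
n=33: →26(W), 25(W) — all W, so L
n=34: →27(W), 26(W) — all W, so L
n=35: →28(W), 27(W) — all W, so L
n=36: →29(W), 28(W) — all W, so L
n=37: →30(L), so W
n=38: →31(L), so W
n=39: →32(L), so W
n=40: →33(L), so W
n=41: →34(L), so W
n=42: →35(L), so W
n=43: →36(L), so W
n=44: →36(L), so W
n=45: →38(W), 37(W) — all W, so L
Reading off the rows marked L gives the requested list; there are 22 such values of n.

0, 1, 2, 3, 4, 5, 6, 15, 16, 17, 18, 19, 20, 21, 30, 31, 32, 33, 34, 35, 36, 45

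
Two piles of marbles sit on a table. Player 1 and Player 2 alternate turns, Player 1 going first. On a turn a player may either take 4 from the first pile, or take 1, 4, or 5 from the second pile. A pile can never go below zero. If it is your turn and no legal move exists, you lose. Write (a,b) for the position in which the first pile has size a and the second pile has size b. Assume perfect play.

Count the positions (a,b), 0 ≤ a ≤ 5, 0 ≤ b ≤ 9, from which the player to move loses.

Label each position W (a win for the player to move) or L (a loss). A position with no legal move is L; any other position is W exactly when some move reaches an L, and L when every move reaches a W.
Every move lowers a or b (never raises either), so fill the grid row by row in increasing a, and left to right within a row: each cell's successors are then already labelled.
      b=0  b=1  b=2  b=3  b=4  b=5  b=6  b=7  b=8  b=9
a=0:    L    W    L    W    W    W    W    W    L    W
a=1:    L    W    L    W    W    W    W    W    L    W
a=2:    L    W    L    W    W    W    W    W    L    W
a=3:    L    W    L    W    W    W    W    W    L    W
a=4:    W    L    W    L    W    W    W    W    W    L
a=5:    W    L    W    L    W    W    W    W    W    L
Cells with no legal move (terminal, hence L): (0,0), (1,0), (2,0), (3,0).
The remaining L cells, each justified by listing all of its moves:
(0,2): →(0,1)(W) only, which is W, so L
(0,8): →(0,7)(W), (0,4)(W), (0,3)(W) — all W, so L
(1,2): →(1,1)(W) only, which is W, so L
(1,8): →(1,7)(W), (1,4)(W), (1,3)(W) — all W, so L
(2,2): →(2,1)(W) only, which is W, so L
(2,8): →(2,7)(W), (2,4)(W), (2,3)(W) — all W, so L
(3,2): →(3,1)(W) only, which is W, so L
(3,8): →(3,7)(W), (3,4)(W), (3,3)(W) — all W, so L
(4,1): →(0,1)(W), (4,0)(W) — all W, so L
(4,3): →(0,3)(W), (4,2)(W) — all W, so L
(4,9): →(0,9)(W), (4,8)(W), (4,5)(W), (4,4)(W) — all W, so L
(5,1): →(1,1)(W), (5,0)(W) — all W, so L
(5,3): →(1,3)(W), (5,2)(W) — all W, so L
(5,9): →(1,9)(W), (5,8)(W), (5,5)(W), (5,4)(W) — all W, so L
Every other cell has at least one move into one of the L cells above, so it is W.
L cells per row: a=0: 3, a=1: 3, a=2: 3, a=3: 3, a=4: 3, a=5: 3; total 18.

18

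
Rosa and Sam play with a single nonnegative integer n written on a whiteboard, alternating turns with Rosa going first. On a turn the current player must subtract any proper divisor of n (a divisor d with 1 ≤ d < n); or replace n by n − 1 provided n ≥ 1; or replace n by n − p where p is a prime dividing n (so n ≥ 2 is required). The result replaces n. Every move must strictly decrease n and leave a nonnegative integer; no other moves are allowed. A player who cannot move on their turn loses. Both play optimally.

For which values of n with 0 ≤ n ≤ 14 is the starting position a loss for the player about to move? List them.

0, 4, 9, 14

Classify positions by backward induction: terminal positions (no move available) are L. From any other position, the mover wins iff some move reaches an L.
n=0: no move → L
n=1: W (go to 0, an L position)
n=2: W (go to 0, an L position)
n=3: W (go to 0, an L position)
n=4: L (options 2(W), 3(W) are all W)
n=5: W (go to 0, an L position)
n=6: W (go to 4, an L position)
n=7: W (go to 0, an L position)
n=8: W (go to 4, an L position)
n=9: L (options 6(W), 8(W) are all W)
n=10: W (go to 9, an L position)
n=11: W (go to 0, an L position)
n=12: W (go to 9, an L position)
n=13: W (go to 0, an L position)
n=14: L (options 7(W), 12(W), 13(W) are all W)
Reading off the rows marked L gives the requested list; there are 4 such values of n.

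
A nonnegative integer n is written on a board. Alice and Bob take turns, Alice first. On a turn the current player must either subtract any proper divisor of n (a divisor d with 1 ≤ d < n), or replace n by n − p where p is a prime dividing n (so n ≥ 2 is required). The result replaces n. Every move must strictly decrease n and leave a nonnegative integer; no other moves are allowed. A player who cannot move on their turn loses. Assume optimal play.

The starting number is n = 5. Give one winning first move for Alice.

Build the W/L table. Terminal = L. A non-terminal position is W if it has a move to some L; otherwise it is L.
n=0: no move → L
n=1: no move → L
n=2: W (go to 0, an L position)
n=3: W (go to 0, an L position)
n=4: L (options 2(W), 3(W) are all W)
n=5: W (go to 0, an L position)
From 5, the L positions reachable in one move are: 0, 4. Any move reaching one of these is winning.

Move to 0.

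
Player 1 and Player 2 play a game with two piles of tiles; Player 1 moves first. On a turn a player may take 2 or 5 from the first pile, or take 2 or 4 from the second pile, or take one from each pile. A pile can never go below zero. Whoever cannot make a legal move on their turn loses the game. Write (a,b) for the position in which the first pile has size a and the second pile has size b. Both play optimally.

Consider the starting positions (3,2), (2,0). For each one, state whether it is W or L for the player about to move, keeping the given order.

Positions with no move are L. A position that does have a move is losing for the player to move precisely when every available move leads to a winning position for the opponent. Fill in the labels:
No move ever increases a pile, so every position that can arise here has a ≤ 3 and b ≤ 2; it is enough to label the cells with 0 ≤ a ≤ 3 and 0 ≤ b ≤ 2.
Every move lowers a or b (never raises either), so fill the grid row by row in increasing a, and left to right within a row: each cell's successors are then already labelled.
      b=0  b=1  b=2
a=0:    L    L    W
a=1:    L    W    W
a=2:    W    W    L
a=3:    W    L    L
Cells with no legal move (terminal, hence L): (0,0), (0,1), (1,0).
The remaining L cells, each justified by listing all of its moves:
(2,2): L (options (0,2)(W), (2,0)(W), (1,1)(W) are all W)
(3,1): L (options (1,1)(W), (2,0)(W) are all W)
(3,2): L (options (1,2)(W), (3,0)(W), (2,1)(W) are all W)
Every other cell has at least one move into one of the L cells above, so it is W.
(3,2): one of the L cells justified above, so L
(2,0): the move to (0,0) reaches an L cell, so W

(3,2): L, (2,0): W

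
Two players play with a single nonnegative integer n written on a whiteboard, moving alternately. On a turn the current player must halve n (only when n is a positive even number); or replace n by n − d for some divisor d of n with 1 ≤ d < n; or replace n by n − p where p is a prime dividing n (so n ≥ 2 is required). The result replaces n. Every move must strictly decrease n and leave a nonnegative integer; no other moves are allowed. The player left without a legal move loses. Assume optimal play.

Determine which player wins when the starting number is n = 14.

Classify positions by backward induction: terminal positions (no move available) are L. From any other position, the mover wins iff some move reaches an L.
n=0: no move → L
n=1: no move → L
n=2: reaches L-position 0 → W
n=3: reaches L-position 0 → W
n=4: only reaches 2(W), 3(W), all W → L
n=5: reaches L-position 0 → W
n=6: reaches L-position 4 → W
n=7: reaches L-position 0 → W
n=8: reaches L-position 4 → W
n=9: only reaches 6(W), 8(W), all W → L
n=10: reaches L-position 9 → W
n=11: reaches L-position 0 → W
n=12: reaches L-position 9 → W
n=13: reaches L-position 0 → W
n=14: only reaches 7(W), 12(W), 13(W), all W → L
The starting position 14 is L: whatever the player to move does, the opponent receives a W position.

The second player wins.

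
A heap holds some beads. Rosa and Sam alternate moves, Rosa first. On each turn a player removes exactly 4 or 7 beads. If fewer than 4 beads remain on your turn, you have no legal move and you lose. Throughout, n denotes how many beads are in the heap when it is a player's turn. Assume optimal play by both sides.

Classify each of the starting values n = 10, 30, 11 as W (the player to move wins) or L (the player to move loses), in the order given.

Use the standard recursion: the mover loses at a terminal position; elsewhere, the mover wins exactly when some move hands the opponent an L position.
n=0: no move → L
n=1: no move → L
n=2: no move → L
n=3: no move → L
n=4: →0(L), so W
n=5: →1(L), so W
n=6: →2(L), so W
n=7: →3(L), so W
n=8: →1(L), so W
n=9: →2(L), so W
n=10: →3(L), so W
n=11: →7(W), 4(W) — all W, so L
n=12: →8(W), 5(W) — all W, so L
n=13: →9(W), 6(W) — all W, so L
n=14: →10(W), 7(W) — all W, so L
n=15: →11(L), so W
n=16: →12(L), so W
n=17: →13(L), so W
n=18: →14(L), so W
n=19: →12(L), so W
n=20: →13(L), so W
n=21: →14(L), so W
n=22: →18(W), 15(W) — all W, so L
n=23: →19(W), 16(W) — all W, so L
n=24: →20(W), 17(W) — all W, so L
n=25: →21(W), 18(W) — all W, so L
n=26: →22(L), so W
n=27: →23(L), so W
n=28: →24(L), so W
n=29: →25(L), so W
n=30: →23(L), so W

10: W, 30: W, 11: L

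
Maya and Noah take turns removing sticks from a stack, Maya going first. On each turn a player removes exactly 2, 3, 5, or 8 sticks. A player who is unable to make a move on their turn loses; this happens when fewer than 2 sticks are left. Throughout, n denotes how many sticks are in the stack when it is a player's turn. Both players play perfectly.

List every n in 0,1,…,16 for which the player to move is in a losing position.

0, 1, 7, 11

Classify positions by backward induction: terminal positions (no move available) are L. From any other position, the mover wins iff some move reaches an L.
n=0: no move → L
n=1: no move → L
n=2: W (go to 0, an L position)
n=3: W (go to 1, an L position)
n=4: W (go to 1, an L position)
n=5: W (go to 0, an L position)
n=6: W (go to 1, an L position)
n=7: L (options 5(W), 4(W), 2(W) are all W)
n=8: W (go to 0, an L position)
n=9: W (go to 7, an L position)
n=10: W (go to 7, an L position)
n=11: L (options 9(W), 8(W), 6(W), 3(W) are all W)
n=12: W (go to 7, an L position)
n=13: W (go to 11, an L position)
n=14: W (go to 11, an L position)
n=15: W (go to 7, an L position)
n=16: W (go to 11, an L position)
Reading off the rows marked L gives the requested list; there are 4 such values of n.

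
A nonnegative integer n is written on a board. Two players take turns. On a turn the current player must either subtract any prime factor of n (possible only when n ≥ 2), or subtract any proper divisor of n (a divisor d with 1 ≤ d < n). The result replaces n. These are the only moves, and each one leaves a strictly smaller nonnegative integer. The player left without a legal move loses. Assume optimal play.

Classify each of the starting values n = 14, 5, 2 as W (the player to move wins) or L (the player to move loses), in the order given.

14: L, 5: W, 2: W

Work bottom-up. With no move the player to move loses. Otherwise the position is W if at least one move leads to an L position for the opponent, and L if every move leads to a W.
n=0: no move → L
n=1: no move → L
n=2: →0(L), so W
n=3: →0(L), so W
n=4: →2(W), 3(W) — all W, so L
n=5: →0(L), so W
n=6: →4(L), so W
n=7: →0(L), so W
n=8: →4(L), so W
n=9: →6(W), 8(W) — all W, so L
n=10: →9(L), so W
n=11: →0(L), so W
n=12: →9(L), so W
n=13: →0(L), so W
n=14: →7(W), 12(W), 13(W) — all W, so L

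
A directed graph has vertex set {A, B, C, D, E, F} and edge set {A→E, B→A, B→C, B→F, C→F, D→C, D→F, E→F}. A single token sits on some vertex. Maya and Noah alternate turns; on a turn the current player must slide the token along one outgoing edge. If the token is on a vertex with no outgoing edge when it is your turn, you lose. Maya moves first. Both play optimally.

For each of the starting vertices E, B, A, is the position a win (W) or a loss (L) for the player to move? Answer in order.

E: W, B: W, A: L

Classify positions by backward induction: terminal positions (no move available) are L. From any other position, the mover wins iff some move reaches an L.
Every edge goes from a vertex to one that appears earlier in the order F, C, E, A, B, D, so processing vertices in that order labels each vertex after all of its successors.
F: no outgoing edge → L
C: can move to F, which is L ⇒ W
E: can move to F, which is L ⇒ W
A: the only move is to E(W), a W ⇒ L
B: can move to A, which is L ⇒ W
D: can move to F, which is L ⇒ W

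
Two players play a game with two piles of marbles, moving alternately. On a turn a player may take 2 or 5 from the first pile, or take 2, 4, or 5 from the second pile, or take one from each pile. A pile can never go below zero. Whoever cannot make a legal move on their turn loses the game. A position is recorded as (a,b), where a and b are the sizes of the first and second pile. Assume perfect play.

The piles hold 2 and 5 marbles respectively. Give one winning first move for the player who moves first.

Build the W/L table. Terminal = L. A non-terminal position is W if it has a move to some L; otherwise it is L.
No move ever increases a pile, so every position that can arise here has a ≤ 2 and b ≤ 5; it is enough to label the cells with 0 ≤ a ≤ 2 and 0 ≤ b ≤ 5.
Every move lowers a or b (never raises either), so fill the grid row by row in increasing a, and left to right within a row: each cell's successors are then already labelled.
      b=0  b=1  b=2  b=3  b=4  b=5
a=0:    L    L    W    W    W    W
a=1:    L    W    W    L    W    W
a=2:    W    W    L    L    W    W
Cells with no legal move (terminal, hence L): (0,0), (0,1), (1,0).
The remaining L cells, each justified by listing all of its moves:
(1,3): L (options (1,1)(W), (0,2)(W) are all W)
(2,2): L (options (0,2)(W), (2,0)(W), (1,1)(W) are all W)
(2,3): L (options (0,3)(W), (2,1)(W), (1,2)(W) are all W)
Every other cell has at least one move into one of the L cells above, so it is W.
From (2,5), the L positions reachable in one move are: (2,3).

Move to (2,3).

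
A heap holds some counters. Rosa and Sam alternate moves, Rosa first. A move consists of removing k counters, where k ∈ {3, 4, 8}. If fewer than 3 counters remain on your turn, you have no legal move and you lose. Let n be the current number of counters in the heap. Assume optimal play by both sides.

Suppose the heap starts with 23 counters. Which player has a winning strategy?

Build the W/L table. Terminal = L. A non-terminal position is W if it has a move to some L; otherwise it is L.
n=0: no move → L
n=1: no move → L
n=2: no move → L
n=3: W (go to 0, an L position)
n=4: W (go to 1, an L position)
n=5: W (go to 2, an L position)
n=6: W (go to 2, an L position)
n=7: L (options 4(W), 3(W) are all W)
n=8: W (go to 0, an L position)
n=9: W (go to 1, an L position)
n=10: W (go to 7, an L position)
n=11: W (go to 7, an L position)
n=12: L (options 9(W), 8(W), 4(W) are all W)
n=13: L (options 10(W), 9(W), 5(W) are all W)
n=14: L (options 11(W), 10(W), 6(W) are all W)
n=15: W (go to 12, an L position)
n=16: W (go to 13, an L position)
n=17: W (go to 14, an L position)
n=18: W (go to 14, an L position)
n=19: L (options 16(W), 15(W), 11(W) are all W)
n=20: W (go to 12, an L position)
n=21: W (go to 13, an L position)
n=22: W (go to 19, an L position)
n=23: W (go to 19, an L position)
From 23 Rosa can remove 4, leaving 19, reaching an L position.

Rosa wins.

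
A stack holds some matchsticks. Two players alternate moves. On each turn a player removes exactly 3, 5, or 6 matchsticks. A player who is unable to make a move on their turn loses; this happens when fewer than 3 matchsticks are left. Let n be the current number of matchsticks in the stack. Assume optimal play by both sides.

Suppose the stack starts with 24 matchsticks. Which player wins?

The first player wins.

Label each position W (a win for the player to move) or L (a loss). A position with no legal move is L; any other position is W exactly when some move reaches an L, and L when every move reaches a W.
n=0: no move → L
n=1: no move → L
n=2: no move → L
n=3: W (go to 0, an L position)
n=4: W (go to 1, an L position)
n=5: W (go to 2, an L position)
n=6: W (go to 1, an L position)
n=7: W (go to 2, an L position)
n=8: W (go to 2, an L position)
n=9: L (options 6(W), 4(W), 3(W) are all W)
n=10: L (options 7(W), 5(W), 4(W) are all W)
n=11: L (options 8(W), 6(W), 5(W) are all W)
n=12: W (go to 9, an L position)
n=13: W (go to 10, an L position)
n=14: W (go to 11, an L position)
n=15: W (go to 10, an L position)
n=16: W (go to 11, an L position)
n=17: W (go to 11, an L position)
n=18: L (options 15(W), 13(W), 12(W) are all W)
n=19: L (options 16(W), 14(W), 13(W) are all W)
n=20: L (options 17(W), 15(W), 14(W) are all W)
n=21: W (go to 18, an L position)
n=22: W (go to 19, an L position)
n=23: W (go to 20, an L position)
n=24: W (go to 19, an L position)
The starting position 24 is W: the player to move should remove 5, leaving 19, handing over an L position.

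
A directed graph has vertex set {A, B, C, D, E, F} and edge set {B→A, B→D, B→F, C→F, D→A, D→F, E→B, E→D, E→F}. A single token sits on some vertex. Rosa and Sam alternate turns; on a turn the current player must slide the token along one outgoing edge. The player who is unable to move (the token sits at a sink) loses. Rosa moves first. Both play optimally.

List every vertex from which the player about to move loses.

A, F

Work bottom-up. With no move the player to move loses. Otherwise the position is W if at least one move leads to an L position for the opponent, and L if every move leads to a W.
Every edge goes from a vertex to one that appears earlier in the order A, F, D, B, C, E, so processing vertices in that order labels each vertex after all of its successors.
A: no outgoing edge → L
F: no outgoing edge → L
D: reaches L-position F → W
B: reaches L-position F → W
C: reaches L-position F → W
E: reaches L-position F → W
Reading off the rows marked L gives the requested list; there are 2 such vertices.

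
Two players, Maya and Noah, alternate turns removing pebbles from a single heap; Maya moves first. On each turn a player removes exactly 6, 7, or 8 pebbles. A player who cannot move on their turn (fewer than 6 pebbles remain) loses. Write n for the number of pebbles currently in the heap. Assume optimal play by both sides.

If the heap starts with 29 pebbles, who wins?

Work bottom-up. With no move the player to move loses. Otherwise the position is W if at least one move leads to an L position for the opponent, and L if every move leads to a W.
n=0: no move → L
n=1: no move → L
n=2: no move → L
n=3: no move → L
n=4: no move → L
n=5: no move → L
n=6: →0(L), so W
n=7: →1(L), so W
n=8: →2(L), so W
n=9: →3(L), so W
n=10: →4(L), so W
n=11: →5(L), so W
n=12: →5(L), so W
n=13: →5(L), so W
n=14: →8(W), 7(W), 6(W) — all W, so L
n=15: →9(W), 8(W), 7(W) — all W, so L
n=16: →10(W), 9(W), 8(W) — all W, so L
n=17: →11(W), 10(W), 9(W) — all W, so L
n=18: →12(W), 11(W), 10(W) — all W, so L
n=19: →13(W), 12(W), 11(W) — all W, so L
n=20: →14(L), so W
n=21: →15(L), so W
n=22: →16(L), so W
n=23: →17(L), so W
n=24: →18(L), so W
n=25: →19(L), so W
n=26: →19(L), so W
n=27: →19(L), so W
n=28: →22(W), 21(W), 20(W) — all W, so L
n=29: →23(W), 22(W), 21(W) — all W, so L
Every move from 29 reaches a W position, so the mover loses.

Noah wins.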